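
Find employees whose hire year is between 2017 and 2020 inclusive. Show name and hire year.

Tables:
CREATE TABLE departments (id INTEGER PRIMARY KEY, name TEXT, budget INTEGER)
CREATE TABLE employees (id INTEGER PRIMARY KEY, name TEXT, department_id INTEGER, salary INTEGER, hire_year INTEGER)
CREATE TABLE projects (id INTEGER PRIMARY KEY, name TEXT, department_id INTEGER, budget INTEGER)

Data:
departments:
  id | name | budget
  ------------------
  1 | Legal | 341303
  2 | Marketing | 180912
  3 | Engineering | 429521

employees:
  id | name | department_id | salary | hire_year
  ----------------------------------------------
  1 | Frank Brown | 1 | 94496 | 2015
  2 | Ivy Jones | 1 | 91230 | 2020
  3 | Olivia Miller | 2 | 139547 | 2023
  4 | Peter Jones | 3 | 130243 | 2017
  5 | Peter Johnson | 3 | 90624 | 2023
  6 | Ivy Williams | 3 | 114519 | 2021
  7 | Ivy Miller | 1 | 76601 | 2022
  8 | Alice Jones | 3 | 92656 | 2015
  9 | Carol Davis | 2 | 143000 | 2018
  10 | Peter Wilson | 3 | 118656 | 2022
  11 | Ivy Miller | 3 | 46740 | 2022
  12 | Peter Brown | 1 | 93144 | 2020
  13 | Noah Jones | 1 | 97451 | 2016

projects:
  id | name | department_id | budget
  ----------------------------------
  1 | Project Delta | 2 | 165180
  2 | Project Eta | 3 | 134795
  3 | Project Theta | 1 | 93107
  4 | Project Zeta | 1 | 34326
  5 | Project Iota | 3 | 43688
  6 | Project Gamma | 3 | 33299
SELECT name, hire_year FROM employees WHERE hire_year BETWEEN 2017 AND 2020

Execution result:
name | hire_year
Ivy Jones | 2020
Peter Jones | 2017
Carol Davis | 2018
Peter Brown | 2020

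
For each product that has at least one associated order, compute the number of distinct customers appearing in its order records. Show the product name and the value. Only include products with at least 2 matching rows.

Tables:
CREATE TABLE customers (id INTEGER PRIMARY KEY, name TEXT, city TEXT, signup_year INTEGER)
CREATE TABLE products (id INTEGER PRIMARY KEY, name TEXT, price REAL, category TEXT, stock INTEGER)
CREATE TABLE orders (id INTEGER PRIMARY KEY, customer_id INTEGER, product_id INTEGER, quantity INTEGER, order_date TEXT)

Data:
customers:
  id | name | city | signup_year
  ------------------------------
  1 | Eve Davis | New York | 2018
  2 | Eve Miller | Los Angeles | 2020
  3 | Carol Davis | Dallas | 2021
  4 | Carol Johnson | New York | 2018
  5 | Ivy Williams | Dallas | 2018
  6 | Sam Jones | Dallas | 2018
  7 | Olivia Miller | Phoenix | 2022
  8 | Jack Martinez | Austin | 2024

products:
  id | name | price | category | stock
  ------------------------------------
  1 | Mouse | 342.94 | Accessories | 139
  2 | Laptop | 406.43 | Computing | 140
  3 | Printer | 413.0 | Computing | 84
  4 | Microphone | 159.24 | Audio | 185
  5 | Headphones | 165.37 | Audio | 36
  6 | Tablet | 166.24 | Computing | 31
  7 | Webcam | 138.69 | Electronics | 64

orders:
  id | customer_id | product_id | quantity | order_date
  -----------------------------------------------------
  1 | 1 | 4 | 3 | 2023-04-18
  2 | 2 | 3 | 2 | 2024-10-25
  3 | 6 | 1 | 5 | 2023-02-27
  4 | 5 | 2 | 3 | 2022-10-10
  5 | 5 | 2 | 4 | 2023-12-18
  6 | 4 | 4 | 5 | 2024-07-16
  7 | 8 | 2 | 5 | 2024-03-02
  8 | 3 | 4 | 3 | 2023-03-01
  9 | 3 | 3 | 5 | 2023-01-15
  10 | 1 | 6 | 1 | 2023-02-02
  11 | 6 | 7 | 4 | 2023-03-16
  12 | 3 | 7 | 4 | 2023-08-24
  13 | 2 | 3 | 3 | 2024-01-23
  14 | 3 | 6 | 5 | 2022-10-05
SELECT p.name, COUNT(DISTINCT c.customer_id) AS distinct_customer_count FROM orders c JOIN products p ON c.product_id = p.id GROUP BY p.id, p.name HAVING COUNT(*) >= 2

Execution result:
name | distinct_customer_count
Laptop | 2
Printer | 2
Microphone | 3
Tablet | 2
Webcam | 2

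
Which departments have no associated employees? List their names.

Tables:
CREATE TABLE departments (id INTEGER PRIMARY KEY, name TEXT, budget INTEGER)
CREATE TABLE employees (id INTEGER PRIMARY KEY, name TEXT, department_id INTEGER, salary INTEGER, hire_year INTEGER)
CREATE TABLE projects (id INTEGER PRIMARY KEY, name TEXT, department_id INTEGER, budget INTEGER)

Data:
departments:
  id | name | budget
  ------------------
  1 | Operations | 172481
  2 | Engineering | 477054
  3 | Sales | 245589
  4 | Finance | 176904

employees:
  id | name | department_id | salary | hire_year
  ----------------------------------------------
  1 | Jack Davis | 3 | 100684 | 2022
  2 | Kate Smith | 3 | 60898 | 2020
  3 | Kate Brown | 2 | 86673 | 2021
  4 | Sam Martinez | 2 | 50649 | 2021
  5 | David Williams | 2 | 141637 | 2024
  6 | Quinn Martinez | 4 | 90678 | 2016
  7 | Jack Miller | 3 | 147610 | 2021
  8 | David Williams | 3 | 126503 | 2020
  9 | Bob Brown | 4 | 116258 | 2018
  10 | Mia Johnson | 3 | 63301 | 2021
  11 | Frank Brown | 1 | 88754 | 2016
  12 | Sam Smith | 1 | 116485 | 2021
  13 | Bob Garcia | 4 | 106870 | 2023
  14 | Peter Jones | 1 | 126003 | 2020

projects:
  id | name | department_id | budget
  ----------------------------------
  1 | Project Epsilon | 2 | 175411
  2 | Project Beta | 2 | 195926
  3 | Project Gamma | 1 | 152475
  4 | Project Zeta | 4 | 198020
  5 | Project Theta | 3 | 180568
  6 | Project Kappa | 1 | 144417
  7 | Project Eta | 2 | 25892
SELECT p.name FROM departments p LEFT JOIN employees c ON c.department_id = p.id WHERE c.id IS NULL

Execution result:
(no rows)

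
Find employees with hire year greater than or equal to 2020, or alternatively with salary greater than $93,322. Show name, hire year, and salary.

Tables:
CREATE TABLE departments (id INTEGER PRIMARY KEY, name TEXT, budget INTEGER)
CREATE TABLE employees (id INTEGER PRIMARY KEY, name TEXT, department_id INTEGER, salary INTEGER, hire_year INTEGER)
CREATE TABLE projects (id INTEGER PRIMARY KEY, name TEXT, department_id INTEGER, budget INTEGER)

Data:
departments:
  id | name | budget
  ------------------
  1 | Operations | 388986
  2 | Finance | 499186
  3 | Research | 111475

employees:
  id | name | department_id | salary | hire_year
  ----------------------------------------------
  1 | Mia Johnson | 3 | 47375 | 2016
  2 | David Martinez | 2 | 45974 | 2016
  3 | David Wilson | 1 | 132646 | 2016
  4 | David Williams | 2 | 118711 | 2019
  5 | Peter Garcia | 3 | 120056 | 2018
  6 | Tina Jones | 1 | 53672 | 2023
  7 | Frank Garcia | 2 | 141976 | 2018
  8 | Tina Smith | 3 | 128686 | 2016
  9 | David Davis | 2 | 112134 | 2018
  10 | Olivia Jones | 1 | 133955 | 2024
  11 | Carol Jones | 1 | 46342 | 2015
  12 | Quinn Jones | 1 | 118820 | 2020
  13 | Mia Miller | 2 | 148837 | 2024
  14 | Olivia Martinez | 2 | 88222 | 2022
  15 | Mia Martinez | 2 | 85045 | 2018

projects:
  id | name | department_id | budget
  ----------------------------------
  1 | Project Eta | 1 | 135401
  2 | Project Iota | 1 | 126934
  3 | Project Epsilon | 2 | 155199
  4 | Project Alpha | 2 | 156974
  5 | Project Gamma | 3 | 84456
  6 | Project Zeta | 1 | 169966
SELECT name, hire_year, salary FROM employees WHERE hire_year >= 2020 OR salary > 93322

Execution result:
name | hire_year | salary
David Wilson | 2016 | 132646
David Williams | 2019 | 118711
Peter Garcia | 2018 | 120056
Tina Jones | 2023 | 53672
Frank Garcia | 2018 | 141976
Tina Smith | 2016 | 128686
David Davis | 2018 | 112134
Olivia Jones | 2024 | 133955
Quinn Jones | 2020 | 118820
Mia Miller | 2024 | 148837
Olivia Martinez | 2022 | 88222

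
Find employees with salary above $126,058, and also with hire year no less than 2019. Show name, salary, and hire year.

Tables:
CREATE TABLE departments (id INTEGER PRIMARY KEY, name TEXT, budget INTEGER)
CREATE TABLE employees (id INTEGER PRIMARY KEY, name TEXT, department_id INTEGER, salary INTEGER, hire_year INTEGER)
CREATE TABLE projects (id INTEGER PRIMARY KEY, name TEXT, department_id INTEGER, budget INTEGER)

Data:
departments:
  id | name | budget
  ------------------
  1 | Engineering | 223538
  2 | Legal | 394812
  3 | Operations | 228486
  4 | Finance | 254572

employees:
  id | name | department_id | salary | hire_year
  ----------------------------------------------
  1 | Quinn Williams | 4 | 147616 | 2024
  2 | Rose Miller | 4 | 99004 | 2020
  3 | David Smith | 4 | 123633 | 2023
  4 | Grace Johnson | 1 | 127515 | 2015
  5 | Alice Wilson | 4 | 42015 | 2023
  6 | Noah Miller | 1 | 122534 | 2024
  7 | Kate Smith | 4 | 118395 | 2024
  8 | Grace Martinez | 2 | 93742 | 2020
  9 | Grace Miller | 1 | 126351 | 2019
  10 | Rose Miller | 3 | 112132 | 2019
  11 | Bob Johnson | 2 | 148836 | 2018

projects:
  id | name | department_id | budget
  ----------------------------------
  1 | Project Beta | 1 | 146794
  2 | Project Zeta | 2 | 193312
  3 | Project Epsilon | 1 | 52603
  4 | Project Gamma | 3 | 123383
SELECT name, salary, hire_year FROM employees WHERE salary > 126058 AND hire_year >= 2019

Execution result:
name | salary | hire_year
Quinn Williams | 147616 | 2024
Grace Miller | 126351 | 2019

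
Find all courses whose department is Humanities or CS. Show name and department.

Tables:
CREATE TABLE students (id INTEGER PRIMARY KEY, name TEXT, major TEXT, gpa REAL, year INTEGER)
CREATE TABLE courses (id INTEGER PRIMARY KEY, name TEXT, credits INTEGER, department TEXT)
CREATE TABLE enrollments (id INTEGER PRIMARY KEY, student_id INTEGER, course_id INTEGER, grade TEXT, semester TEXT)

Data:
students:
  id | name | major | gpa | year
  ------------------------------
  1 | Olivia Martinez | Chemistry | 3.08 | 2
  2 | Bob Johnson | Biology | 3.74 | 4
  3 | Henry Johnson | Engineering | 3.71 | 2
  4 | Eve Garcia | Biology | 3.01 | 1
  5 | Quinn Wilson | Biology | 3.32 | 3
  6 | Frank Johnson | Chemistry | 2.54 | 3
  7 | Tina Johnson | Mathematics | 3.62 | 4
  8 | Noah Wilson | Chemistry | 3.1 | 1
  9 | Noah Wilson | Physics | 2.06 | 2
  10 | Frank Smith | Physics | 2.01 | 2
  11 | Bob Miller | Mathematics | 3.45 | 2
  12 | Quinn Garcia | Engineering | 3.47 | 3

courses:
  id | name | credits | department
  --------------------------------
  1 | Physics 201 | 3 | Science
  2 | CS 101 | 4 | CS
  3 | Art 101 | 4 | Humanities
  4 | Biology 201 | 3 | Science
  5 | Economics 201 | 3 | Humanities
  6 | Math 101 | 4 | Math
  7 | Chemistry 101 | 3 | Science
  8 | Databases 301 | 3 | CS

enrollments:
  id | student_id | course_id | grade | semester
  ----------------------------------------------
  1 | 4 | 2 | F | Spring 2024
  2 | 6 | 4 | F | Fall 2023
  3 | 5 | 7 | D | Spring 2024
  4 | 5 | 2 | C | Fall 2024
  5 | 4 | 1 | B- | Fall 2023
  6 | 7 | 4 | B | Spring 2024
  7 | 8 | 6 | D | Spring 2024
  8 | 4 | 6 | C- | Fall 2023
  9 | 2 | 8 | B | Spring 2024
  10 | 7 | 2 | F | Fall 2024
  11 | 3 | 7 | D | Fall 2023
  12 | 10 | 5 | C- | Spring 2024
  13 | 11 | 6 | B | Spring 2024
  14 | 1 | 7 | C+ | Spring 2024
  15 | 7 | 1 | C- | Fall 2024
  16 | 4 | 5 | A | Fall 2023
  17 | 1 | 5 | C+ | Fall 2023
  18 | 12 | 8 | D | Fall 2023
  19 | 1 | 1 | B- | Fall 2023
SELECT name, department FROM courses WHERE department IN ('Humanities', 'CS')

Execution result:
name | department
CS 101 | CS
Art 101 | Humanities
Economics 201 | Humanities
Databases 301 | CS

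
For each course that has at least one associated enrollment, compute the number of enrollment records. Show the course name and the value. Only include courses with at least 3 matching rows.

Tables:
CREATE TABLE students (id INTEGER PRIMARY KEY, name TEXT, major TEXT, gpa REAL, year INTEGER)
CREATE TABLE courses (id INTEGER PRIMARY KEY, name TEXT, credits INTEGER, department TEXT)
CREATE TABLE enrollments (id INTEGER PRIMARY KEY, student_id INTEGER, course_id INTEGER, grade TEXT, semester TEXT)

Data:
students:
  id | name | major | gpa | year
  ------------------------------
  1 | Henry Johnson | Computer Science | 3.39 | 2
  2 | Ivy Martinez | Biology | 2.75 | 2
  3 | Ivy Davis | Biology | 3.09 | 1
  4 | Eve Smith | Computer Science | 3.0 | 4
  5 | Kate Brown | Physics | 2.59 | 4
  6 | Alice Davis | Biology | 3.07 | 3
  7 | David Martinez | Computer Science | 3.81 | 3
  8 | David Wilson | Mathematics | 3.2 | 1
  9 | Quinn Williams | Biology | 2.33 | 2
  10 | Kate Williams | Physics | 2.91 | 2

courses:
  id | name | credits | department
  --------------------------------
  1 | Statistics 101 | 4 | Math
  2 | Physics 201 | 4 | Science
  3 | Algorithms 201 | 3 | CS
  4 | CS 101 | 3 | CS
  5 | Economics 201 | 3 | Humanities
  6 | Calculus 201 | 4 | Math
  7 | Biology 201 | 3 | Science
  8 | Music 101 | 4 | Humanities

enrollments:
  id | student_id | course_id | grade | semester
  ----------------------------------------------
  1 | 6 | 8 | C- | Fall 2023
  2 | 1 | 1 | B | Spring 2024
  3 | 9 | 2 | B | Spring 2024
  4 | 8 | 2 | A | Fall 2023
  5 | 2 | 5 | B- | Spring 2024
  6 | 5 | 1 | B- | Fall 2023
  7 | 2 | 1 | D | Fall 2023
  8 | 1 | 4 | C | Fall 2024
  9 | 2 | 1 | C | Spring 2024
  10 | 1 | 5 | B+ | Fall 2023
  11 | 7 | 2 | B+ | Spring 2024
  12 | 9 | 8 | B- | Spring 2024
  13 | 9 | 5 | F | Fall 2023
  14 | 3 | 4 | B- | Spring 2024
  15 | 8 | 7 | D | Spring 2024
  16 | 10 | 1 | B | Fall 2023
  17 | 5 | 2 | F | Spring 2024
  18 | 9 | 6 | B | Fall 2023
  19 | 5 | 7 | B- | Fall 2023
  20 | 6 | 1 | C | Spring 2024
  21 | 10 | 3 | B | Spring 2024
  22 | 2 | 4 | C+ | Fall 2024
SELECT p.name, COUNT(*) AS n FROM enrollments c JOIN courses p ON c.course_id = p.id GROUP BY p.id, p.name HAVING COUNT(*) >= 3

Execution result:
name | n
Statistics 101 | 6
Physics 201 | 4
CS 101 | 3
Economics 201 | 3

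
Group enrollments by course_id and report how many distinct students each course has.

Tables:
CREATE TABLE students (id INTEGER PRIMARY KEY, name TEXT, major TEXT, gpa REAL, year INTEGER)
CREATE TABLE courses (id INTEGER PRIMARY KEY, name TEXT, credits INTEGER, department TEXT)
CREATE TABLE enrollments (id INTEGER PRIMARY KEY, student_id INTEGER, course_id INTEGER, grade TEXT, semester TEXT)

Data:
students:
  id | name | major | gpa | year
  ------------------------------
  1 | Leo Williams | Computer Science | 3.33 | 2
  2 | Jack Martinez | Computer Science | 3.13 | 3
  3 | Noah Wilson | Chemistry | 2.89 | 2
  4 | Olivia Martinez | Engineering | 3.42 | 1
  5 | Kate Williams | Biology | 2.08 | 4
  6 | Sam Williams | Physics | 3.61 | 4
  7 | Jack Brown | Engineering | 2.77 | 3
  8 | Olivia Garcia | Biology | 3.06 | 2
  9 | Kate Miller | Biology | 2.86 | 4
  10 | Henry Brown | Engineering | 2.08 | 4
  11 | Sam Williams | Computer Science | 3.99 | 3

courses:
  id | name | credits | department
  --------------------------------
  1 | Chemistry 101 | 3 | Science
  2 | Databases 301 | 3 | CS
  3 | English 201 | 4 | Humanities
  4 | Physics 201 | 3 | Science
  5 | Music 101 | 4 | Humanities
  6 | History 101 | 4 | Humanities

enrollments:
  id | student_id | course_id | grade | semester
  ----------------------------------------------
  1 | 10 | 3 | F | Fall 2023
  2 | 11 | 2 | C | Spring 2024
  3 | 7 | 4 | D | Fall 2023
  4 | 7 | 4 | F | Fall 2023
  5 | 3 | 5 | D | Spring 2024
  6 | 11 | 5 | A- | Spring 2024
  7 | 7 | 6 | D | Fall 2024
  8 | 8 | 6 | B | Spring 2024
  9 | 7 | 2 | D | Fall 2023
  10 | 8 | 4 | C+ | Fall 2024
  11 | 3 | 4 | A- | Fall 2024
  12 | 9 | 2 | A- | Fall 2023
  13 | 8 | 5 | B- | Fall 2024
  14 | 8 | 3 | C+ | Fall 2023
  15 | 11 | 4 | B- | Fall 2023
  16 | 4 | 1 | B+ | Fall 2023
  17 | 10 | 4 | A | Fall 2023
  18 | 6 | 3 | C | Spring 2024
SELECT course_id, COUNT(DISTINCT student_id) AS distinct_student_count FROM enrollments GROUP BY course_id

Execution result:
course_id | distinct_student_count
1 | 1
2 | 3
3 | 3
4 | 5
5 | 3
6 | 2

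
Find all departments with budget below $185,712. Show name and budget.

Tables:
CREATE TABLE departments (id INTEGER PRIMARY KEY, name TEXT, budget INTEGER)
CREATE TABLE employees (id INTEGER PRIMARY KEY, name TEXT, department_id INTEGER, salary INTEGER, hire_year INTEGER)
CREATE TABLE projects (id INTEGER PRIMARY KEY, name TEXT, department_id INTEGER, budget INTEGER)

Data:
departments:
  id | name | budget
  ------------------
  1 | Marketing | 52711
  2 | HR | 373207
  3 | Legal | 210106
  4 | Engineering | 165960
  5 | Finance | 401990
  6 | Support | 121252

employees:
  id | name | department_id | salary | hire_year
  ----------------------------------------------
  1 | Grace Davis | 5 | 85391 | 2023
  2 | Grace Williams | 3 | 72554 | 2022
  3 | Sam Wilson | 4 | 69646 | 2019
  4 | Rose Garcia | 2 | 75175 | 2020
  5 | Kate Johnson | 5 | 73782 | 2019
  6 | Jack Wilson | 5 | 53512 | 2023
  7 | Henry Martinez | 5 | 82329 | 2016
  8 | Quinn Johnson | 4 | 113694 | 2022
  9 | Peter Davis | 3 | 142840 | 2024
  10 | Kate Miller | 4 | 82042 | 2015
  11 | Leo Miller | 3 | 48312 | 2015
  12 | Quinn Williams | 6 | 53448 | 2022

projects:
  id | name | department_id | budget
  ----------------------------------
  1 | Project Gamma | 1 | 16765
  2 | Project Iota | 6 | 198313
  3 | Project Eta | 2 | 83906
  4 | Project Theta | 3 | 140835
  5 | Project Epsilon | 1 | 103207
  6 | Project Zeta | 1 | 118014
SELECT name, budget FROM departments WHERE budget < 185712

Execution result:
name | budget
Marketing | 52711
Engineering | 165960
Support | 121252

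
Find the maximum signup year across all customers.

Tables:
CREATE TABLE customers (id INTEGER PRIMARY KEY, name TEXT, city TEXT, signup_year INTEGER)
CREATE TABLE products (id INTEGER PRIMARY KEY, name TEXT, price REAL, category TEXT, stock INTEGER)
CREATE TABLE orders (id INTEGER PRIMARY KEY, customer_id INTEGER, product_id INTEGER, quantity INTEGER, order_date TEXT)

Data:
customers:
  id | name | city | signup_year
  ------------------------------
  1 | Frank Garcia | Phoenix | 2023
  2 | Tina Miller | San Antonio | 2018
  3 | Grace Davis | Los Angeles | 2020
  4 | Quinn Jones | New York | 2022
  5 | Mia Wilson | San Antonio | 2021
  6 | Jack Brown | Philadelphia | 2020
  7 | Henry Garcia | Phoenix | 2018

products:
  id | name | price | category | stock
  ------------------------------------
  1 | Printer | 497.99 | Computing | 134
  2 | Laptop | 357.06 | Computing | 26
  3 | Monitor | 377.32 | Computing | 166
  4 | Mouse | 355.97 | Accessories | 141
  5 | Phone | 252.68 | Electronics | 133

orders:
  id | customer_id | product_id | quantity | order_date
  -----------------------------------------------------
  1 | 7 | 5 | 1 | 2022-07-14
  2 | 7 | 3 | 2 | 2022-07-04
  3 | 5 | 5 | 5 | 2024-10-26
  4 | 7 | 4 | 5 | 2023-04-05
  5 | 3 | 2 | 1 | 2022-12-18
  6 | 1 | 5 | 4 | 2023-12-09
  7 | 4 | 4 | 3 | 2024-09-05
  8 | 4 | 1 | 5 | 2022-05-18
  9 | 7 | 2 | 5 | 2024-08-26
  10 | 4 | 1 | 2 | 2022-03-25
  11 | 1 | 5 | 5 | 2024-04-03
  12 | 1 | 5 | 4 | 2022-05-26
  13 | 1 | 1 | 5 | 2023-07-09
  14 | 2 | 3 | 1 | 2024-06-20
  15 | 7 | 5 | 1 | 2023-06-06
SELECT MAX(signup_year) FROM customers

Execution result:
2023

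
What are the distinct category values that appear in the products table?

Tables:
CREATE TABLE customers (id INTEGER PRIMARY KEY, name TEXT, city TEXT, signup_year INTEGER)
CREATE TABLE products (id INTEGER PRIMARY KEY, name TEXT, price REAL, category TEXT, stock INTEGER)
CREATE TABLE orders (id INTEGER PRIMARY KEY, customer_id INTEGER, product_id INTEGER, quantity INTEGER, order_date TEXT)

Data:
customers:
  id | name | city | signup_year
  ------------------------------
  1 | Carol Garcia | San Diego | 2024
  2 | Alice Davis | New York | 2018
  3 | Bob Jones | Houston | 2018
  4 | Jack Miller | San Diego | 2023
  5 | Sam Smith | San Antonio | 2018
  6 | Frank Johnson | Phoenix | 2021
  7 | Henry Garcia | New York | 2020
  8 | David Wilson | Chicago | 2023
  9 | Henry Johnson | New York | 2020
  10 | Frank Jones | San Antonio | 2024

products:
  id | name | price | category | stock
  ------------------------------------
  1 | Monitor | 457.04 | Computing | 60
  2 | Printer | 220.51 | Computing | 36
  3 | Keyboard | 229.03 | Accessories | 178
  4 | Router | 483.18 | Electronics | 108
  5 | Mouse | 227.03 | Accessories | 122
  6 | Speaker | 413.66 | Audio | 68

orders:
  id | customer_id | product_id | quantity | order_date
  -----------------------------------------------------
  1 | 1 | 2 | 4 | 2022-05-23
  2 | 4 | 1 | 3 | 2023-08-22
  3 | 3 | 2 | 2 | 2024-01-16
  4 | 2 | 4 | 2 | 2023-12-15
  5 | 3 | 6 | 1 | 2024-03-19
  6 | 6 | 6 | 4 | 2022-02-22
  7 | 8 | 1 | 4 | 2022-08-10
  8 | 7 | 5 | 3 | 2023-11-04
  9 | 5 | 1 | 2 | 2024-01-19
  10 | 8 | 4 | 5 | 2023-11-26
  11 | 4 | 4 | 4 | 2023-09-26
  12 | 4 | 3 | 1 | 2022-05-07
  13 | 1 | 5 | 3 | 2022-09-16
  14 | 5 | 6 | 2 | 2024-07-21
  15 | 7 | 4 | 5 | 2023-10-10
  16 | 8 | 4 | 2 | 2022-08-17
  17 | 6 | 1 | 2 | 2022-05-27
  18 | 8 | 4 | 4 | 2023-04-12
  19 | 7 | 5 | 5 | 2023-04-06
SELECT DISTINCT category FROM products

Execution result:
category
Computing
Accessories
Electronics
Audio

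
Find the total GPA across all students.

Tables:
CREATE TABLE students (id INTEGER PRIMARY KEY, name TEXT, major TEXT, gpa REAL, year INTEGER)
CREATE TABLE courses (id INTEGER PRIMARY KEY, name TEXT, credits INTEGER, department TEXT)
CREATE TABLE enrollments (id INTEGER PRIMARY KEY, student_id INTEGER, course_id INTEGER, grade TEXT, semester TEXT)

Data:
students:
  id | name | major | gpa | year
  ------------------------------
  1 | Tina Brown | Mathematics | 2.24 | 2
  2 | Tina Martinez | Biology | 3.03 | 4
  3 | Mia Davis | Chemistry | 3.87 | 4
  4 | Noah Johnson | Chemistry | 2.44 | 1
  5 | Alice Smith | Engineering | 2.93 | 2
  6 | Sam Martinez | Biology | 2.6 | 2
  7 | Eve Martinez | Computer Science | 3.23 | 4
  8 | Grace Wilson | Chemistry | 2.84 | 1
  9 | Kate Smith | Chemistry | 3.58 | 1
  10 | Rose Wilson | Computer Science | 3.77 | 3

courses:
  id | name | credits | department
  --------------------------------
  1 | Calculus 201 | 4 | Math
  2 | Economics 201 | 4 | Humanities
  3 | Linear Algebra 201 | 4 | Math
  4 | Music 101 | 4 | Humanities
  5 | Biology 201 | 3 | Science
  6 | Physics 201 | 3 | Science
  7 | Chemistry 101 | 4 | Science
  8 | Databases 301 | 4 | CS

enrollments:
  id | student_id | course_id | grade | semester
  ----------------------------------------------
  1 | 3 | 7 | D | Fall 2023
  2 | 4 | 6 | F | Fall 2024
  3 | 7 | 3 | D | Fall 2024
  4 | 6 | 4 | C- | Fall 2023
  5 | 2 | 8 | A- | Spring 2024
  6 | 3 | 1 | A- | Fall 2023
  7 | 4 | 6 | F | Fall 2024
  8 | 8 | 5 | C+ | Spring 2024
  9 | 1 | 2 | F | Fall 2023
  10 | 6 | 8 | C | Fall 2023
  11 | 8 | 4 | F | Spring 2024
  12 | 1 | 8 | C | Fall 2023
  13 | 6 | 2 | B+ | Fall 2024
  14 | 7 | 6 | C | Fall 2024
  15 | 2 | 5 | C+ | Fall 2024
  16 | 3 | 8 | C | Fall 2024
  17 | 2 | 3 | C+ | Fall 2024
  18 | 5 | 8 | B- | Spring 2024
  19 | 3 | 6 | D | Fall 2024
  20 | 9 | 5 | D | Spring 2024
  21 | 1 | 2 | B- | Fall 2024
SELECT SUM(gpa) FROM students

Execution result:
30.53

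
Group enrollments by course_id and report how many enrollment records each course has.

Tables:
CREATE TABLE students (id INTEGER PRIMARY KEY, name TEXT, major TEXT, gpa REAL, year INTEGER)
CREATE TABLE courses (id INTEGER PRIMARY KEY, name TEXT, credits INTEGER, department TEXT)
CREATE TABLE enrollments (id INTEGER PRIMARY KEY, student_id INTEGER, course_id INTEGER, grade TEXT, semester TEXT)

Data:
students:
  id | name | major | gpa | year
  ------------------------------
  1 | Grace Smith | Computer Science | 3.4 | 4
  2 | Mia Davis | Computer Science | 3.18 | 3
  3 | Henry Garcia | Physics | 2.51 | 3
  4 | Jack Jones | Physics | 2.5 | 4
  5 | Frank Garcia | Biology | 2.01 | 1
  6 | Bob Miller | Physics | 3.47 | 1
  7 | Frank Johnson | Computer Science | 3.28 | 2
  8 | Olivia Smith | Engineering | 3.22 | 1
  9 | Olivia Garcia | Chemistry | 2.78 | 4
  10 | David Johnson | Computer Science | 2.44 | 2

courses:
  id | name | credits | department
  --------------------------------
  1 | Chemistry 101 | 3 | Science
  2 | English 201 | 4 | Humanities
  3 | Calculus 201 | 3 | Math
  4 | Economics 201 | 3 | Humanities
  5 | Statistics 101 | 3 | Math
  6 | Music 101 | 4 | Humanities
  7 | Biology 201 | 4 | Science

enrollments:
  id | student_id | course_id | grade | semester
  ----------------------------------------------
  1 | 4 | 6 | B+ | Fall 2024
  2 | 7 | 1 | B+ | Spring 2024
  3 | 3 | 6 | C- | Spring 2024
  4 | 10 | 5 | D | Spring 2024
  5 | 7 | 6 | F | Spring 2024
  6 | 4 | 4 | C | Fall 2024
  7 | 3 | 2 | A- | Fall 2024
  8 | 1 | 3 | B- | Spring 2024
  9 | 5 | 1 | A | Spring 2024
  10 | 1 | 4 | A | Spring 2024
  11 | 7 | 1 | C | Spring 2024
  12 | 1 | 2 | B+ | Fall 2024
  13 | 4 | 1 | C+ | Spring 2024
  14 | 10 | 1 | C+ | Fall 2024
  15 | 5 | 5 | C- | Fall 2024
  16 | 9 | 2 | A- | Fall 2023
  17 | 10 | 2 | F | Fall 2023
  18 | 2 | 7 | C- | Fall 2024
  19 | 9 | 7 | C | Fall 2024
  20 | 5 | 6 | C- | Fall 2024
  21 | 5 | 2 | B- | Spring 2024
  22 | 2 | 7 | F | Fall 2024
SELECT course_id, COUNT(*) AS enrollment_count FROM enrollments GROUP BY course_id

Execution result:
course_id | enrollment_count
1 | 5
2 | 5
3 | 1
4 | 2
5 | 2
6 | 4
7 | 3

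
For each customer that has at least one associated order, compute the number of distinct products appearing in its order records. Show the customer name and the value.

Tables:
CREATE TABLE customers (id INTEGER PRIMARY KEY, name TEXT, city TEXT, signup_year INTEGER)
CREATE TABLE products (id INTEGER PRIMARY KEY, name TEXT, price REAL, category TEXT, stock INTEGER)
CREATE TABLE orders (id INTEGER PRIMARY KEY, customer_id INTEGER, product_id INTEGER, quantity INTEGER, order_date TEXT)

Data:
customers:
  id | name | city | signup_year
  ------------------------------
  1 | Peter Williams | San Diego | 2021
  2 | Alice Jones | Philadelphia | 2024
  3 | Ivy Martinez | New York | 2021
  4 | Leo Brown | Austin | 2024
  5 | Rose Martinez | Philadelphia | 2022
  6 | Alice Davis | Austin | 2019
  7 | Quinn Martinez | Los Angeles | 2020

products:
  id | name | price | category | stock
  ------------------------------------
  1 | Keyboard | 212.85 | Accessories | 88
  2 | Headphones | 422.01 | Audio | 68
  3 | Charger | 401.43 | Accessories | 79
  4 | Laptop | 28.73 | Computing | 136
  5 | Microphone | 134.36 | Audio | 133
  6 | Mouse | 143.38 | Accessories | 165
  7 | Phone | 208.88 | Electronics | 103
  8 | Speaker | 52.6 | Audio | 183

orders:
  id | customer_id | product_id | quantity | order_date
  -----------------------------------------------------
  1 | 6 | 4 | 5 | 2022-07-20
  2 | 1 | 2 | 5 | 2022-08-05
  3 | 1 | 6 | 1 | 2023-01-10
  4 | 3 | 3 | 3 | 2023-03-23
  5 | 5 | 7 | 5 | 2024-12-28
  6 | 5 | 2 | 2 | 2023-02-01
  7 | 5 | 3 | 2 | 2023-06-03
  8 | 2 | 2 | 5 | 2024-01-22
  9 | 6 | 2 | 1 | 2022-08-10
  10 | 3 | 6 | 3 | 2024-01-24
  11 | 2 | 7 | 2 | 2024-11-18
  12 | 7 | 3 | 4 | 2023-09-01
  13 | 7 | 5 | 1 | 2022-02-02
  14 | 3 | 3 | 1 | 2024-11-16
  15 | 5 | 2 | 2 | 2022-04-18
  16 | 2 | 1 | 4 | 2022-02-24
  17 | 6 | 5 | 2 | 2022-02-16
SELECT p.name, COUNT(DISTINCT c.product_id) AS distinct_product_count FROM orders c JOIN customers p ON c.customer_id = p.id GROUP BY p.id, p.name

Execution result:
name | distinct_product_count
Peter Williams | 2
Alice Jones | 3
Ivy Martinez | 2
Rose Martinez | 3
Alice Davis | 3
Quinn Martinez | 2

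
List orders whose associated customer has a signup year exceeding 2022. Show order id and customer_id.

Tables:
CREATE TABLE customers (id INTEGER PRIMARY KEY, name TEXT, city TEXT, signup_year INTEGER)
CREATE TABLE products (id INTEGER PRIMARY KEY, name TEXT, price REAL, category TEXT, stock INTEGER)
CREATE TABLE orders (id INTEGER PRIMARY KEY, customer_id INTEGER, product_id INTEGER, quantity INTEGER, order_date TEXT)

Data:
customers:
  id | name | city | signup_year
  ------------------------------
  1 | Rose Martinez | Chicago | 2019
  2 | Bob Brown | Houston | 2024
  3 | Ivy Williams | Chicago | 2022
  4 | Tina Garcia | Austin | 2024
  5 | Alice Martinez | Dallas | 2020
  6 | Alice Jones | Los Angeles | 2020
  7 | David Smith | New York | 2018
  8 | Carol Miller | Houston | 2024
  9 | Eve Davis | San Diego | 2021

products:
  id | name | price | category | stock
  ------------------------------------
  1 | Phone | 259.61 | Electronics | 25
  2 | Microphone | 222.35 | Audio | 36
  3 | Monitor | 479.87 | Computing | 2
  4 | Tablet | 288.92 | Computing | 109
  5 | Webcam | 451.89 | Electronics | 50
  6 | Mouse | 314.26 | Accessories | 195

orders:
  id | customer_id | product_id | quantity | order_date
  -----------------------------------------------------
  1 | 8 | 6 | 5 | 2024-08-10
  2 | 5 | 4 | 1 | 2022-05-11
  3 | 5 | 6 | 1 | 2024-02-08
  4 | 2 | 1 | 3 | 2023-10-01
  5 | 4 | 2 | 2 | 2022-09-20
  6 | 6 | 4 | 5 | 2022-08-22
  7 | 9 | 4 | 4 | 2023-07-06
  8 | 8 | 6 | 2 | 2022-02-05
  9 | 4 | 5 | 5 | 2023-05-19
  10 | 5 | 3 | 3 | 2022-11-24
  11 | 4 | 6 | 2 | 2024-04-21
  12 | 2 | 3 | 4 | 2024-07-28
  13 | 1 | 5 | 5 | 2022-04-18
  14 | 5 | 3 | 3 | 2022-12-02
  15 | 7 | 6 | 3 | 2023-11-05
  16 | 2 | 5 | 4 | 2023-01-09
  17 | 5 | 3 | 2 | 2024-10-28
SELECT id, customer_id FROM orders WHERE customer_id IN (SELECT id FROM customers WHERE signup_year > 2022)

Execution result:
id | customer_id
1 | 8
4 | 2
5 | 4
8 | 8
9 | 4
11 | 4
12 | 2
16 | 2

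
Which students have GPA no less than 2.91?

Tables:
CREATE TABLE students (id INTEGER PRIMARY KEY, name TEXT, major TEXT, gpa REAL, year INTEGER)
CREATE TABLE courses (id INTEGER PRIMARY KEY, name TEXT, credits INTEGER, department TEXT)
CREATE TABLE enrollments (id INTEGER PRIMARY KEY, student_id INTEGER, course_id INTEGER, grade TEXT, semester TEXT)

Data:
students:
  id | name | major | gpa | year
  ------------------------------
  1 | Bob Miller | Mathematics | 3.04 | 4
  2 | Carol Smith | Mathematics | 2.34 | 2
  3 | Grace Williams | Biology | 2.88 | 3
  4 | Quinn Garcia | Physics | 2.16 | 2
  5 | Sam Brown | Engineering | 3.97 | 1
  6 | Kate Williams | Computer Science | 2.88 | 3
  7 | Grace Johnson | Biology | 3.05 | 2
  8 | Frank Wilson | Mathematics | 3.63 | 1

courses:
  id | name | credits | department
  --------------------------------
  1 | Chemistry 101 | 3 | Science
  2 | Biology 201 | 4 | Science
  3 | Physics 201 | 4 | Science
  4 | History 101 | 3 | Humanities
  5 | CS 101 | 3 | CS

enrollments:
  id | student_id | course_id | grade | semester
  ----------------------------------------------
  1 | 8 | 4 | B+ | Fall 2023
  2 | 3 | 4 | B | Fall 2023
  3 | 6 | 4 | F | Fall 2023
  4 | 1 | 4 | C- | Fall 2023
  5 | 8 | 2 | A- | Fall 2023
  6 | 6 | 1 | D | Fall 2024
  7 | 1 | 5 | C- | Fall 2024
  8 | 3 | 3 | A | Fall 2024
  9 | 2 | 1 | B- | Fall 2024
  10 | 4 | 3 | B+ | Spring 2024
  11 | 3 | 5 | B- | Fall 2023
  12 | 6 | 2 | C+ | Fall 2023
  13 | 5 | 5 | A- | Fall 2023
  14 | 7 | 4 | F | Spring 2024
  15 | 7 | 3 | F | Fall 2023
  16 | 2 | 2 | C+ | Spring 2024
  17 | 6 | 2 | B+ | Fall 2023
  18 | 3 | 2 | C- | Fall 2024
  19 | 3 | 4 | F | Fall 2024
SELECT name, gpa FROM students WHERE gpa >= 2.91

Execution result:
name | gpa
Bob Miller | 3.04
Sam Brown | 3.97
Grace Johnson | 3.05
Frank Wilson | 3.63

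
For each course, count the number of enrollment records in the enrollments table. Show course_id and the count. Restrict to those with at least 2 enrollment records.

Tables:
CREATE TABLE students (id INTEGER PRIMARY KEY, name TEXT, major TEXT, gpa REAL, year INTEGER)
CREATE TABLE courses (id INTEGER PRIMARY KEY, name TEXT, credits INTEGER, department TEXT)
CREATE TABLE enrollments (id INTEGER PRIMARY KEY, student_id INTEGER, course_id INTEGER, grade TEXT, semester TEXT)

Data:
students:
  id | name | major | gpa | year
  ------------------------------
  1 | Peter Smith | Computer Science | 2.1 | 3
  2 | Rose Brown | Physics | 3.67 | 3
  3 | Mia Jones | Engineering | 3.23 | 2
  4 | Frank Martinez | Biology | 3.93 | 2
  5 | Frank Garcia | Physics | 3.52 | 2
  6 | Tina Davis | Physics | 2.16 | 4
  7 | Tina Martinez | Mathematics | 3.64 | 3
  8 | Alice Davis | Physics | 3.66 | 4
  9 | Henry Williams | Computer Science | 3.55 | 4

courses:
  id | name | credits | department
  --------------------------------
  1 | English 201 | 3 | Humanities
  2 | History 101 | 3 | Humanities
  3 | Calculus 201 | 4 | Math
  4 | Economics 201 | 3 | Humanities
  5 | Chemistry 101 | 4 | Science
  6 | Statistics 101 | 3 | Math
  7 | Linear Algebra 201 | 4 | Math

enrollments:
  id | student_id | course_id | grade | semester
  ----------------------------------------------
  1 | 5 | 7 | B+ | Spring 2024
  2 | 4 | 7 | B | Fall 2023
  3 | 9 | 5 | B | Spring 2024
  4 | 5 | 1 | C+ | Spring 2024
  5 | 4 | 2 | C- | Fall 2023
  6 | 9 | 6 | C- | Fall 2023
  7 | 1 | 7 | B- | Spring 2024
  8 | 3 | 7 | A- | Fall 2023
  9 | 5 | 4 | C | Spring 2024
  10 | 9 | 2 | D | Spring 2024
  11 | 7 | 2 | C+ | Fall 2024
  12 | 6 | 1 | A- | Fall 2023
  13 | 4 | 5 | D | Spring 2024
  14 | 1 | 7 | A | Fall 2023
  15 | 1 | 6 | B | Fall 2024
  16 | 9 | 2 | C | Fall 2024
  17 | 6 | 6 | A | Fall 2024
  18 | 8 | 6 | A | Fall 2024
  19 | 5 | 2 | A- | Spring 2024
SELECT course_id, COUNT(*) AS enrollment_count FROM enrollments GROUP BY course_id HAVING COUNT(*) >= 2

Execution result:
course_id | enrollment_count
1 | 2
2 | 5
5 | 2
6 | 4
7 | 5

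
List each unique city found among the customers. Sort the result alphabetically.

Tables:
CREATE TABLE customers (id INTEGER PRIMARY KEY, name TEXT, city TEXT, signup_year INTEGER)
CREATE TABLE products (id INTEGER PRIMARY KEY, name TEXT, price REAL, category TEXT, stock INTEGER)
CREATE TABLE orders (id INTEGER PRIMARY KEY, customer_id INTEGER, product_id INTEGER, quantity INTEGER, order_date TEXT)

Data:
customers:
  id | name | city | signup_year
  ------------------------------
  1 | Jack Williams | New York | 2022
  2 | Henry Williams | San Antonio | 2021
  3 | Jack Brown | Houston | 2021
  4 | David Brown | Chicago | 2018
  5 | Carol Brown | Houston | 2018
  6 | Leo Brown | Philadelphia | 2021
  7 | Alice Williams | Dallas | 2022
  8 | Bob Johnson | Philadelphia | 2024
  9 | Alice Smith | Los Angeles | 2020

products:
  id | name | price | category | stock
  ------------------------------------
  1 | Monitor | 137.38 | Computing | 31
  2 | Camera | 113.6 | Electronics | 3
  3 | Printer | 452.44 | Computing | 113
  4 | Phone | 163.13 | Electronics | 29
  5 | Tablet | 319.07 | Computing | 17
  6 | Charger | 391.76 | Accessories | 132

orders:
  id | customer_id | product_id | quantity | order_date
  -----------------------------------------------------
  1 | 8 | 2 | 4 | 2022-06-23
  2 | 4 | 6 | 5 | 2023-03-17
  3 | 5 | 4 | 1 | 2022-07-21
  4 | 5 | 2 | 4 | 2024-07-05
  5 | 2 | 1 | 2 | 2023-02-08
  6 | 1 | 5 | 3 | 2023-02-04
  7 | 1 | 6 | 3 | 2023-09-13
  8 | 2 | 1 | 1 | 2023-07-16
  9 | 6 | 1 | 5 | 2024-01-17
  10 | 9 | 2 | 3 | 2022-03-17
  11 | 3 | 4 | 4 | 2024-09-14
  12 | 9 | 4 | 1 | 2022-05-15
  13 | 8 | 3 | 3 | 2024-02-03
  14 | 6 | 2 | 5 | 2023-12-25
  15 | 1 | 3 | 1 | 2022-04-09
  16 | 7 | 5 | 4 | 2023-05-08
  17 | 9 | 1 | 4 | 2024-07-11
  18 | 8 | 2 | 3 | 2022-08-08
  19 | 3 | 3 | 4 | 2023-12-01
SELECT DISTINCT city FROM customers ORDER BY city

Execution result:
city
Chicago
Dallas
Houston
Los Angeles
New York
Philadelphia
San Antonio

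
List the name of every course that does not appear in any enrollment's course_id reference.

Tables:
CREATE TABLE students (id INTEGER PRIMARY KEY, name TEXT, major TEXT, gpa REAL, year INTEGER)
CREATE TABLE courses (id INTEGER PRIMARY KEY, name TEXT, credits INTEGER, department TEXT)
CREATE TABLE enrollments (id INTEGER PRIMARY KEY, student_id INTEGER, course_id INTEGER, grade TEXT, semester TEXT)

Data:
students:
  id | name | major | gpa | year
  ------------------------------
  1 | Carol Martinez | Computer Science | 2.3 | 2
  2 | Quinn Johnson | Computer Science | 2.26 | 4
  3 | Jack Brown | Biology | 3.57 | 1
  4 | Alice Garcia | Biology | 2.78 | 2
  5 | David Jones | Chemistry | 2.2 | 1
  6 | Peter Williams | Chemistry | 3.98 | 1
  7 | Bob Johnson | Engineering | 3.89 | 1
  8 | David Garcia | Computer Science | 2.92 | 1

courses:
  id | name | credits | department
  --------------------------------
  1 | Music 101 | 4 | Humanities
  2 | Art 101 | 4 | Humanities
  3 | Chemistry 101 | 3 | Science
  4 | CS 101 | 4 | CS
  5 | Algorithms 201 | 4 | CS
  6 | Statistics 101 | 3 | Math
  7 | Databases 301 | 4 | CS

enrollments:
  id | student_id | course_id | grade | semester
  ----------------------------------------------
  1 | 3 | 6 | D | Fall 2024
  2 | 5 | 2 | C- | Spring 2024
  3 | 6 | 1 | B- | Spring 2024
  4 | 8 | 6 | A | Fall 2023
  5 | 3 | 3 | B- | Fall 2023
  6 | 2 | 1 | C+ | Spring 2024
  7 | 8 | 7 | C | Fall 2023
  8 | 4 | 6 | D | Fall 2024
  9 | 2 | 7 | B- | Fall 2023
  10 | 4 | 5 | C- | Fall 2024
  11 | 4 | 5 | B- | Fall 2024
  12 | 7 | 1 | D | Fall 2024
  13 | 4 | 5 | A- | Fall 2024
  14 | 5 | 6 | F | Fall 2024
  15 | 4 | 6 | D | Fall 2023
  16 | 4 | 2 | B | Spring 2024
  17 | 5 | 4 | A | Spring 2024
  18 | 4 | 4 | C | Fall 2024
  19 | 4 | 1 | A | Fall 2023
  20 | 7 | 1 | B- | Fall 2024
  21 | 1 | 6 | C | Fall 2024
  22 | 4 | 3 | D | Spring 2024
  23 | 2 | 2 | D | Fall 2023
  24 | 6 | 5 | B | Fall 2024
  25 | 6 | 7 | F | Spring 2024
SELECT p.name FROM courses p LEFT JOIN enrollments c ON c.course_id = p.id WHERE c.id IS NULL

Execution result:
(no rows)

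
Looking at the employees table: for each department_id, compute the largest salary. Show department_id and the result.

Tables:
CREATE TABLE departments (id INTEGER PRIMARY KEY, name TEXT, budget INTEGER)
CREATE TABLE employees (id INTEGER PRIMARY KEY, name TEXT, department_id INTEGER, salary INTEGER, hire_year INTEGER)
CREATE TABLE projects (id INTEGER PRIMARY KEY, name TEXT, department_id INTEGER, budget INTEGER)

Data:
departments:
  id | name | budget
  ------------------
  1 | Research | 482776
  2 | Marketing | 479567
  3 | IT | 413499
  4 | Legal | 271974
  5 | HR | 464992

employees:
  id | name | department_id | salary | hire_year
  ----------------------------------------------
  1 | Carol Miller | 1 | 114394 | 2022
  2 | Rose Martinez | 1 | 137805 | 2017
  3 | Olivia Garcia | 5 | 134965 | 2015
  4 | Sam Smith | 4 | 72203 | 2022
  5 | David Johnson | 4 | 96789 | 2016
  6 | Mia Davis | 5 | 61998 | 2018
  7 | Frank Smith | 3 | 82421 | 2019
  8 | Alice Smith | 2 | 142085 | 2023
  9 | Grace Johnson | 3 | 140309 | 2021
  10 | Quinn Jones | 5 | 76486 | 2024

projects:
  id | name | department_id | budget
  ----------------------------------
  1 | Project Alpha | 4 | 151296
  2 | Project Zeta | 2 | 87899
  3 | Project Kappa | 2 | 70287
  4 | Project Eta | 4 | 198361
SELECT department_id, MAX(salary) AS max_salary FROM employees GROUP BY department_id

Execution result:
department_id | max_salary
1 | 137805
2 | 142085
3 | 140309
4 | 96789
5 | 134965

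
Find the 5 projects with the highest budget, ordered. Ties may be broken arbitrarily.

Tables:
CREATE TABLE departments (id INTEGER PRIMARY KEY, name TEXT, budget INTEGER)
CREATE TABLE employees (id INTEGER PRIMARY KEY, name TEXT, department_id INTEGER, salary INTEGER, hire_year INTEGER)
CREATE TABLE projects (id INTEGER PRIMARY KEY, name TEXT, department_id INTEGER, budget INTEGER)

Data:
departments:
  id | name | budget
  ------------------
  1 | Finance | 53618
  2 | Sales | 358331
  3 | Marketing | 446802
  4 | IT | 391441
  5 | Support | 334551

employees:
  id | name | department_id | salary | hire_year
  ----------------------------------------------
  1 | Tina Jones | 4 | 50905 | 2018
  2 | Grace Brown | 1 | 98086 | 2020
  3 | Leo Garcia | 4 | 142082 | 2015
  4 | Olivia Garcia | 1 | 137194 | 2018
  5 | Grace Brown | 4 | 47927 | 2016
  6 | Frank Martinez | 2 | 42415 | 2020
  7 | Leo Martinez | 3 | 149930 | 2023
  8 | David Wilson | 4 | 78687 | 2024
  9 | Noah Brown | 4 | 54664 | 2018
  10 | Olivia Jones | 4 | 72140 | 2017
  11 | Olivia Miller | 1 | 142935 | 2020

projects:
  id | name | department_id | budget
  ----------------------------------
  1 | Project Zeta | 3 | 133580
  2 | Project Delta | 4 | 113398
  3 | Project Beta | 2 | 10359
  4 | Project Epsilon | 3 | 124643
SELECT name, budget FROM projects ORDER BY budget DESC LIMIT 5

Execution result:
name | budget
Project Zeta | 133580
Project Epsilon | 124643
Project Delta | 113398
Project Beta | 10359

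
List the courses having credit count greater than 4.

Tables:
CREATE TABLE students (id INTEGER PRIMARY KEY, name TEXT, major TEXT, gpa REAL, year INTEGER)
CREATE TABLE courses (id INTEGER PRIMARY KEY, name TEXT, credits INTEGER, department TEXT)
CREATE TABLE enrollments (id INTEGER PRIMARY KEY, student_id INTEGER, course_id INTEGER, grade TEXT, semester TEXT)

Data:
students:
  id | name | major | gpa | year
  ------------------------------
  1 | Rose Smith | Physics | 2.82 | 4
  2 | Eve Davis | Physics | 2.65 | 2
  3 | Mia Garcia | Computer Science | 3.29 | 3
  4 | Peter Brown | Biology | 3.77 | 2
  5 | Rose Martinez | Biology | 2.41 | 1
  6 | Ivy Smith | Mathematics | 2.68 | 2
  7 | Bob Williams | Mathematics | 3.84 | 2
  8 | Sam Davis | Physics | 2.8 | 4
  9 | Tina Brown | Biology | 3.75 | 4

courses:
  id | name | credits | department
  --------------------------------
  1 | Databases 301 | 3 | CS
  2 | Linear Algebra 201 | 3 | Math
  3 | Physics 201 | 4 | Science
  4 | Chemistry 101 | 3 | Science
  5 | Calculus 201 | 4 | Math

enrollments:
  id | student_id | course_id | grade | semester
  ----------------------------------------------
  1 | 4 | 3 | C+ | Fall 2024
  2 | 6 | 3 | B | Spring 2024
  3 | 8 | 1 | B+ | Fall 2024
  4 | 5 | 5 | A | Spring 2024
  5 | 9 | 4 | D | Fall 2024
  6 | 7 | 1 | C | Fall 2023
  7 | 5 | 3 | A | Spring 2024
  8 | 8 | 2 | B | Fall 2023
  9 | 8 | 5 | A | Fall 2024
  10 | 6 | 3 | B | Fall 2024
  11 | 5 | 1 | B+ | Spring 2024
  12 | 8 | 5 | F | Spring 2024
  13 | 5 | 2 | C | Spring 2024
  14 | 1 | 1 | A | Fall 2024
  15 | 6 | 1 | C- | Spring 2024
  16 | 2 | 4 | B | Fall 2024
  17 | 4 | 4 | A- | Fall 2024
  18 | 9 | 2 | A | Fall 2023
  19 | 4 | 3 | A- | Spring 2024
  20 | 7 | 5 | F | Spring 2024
SELECT name, credits FROM courses WHERE credits > 4

Execution result:
(no rows)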